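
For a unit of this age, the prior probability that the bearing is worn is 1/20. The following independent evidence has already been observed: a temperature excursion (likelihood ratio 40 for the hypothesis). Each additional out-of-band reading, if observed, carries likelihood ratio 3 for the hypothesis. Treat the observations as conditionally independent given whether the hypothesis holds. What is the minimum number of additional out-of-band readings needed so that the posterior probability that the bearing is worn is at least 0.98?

3

Prior odds = 0.05/0.95 = 1/19.
Bayes factor of the evidence already in hand = 40.
Odds after that evidence = (1/19) × 40 = 40/19.
Target odds = 0.98/0.02 = 49.
Need 3ⁿ ≥ 49 ÷ (40/19) = 23.275.
3² = 9 falls short of 23.275 but 3³ = 27 reaches it, so n = 3.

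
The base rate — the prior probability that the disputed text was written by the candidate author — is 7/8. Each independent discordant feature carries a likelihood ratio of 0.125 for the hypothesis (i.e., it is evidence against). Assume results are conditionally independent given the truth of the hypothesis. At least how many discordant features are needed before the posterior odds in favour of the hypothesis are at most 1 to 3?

2

Prior odds: 0.875 ÷ 0.125 = 7.
Likelihood ratio per discordant feature = 0.125.
Target odds = 1/3.
Need 7 × 0.125ⁿ ≤ 1/3, i.e. 0.125ⁿ ≤ 1/21.
0.125¹ = 0.125 is still above 1/21 but 0.125² = 0.015625 is at or below it, so n = 2.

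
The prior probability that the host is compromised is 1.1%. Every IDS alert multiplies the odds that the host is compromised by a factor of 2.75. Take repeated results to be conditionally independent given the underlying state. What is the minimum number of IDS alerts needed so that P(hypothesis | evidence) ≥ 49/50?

9

Prior odds = 0.011/0.989 = 11/989.
Likelihood ratio per IDS alert = 2.75.
Target posterior odds = 0.98/0.02 = 49.
Require 2.75ⁿ ≥ 49 ÷ (11/989) = 48461/11.
2.75⁸ = 214358881/65536 falls short of 48461/11 but 2.75⁹ ≈8994.86 reaches it, so n = 9.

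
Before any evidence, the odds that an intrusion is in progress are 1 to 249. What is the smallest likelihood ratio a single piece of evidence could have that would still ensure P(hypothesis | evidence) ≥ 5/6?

1245

Prior odds = 1/249.
Target odds = (5/6)/(1/6) = 5.
Required Bayes factor = 5 ÷ (1/249) = 1245.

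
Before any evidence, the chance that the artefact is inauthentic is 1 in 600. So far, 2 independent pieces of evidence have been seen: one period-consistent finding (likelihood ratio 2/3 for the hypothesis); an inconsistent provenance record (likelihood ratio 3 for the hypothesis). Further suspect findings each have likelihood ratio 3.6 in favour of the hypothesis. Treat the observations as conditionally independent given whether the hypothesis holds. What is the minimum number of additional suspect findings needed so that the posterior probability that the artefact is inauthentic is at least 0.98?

8

Prior odds = (1/600)/(599/600) = 1/599.
Combined Bayes factor of the evidence already in hand = (2/3) × 3 = 2.
Odds after that evidence = (1/599) × 2 = 2/599.
Target odds = 0.98/0.02 = 49.
Need 3.6ⁿ ≥ 49 ÷ (2/599) = 14675.5.
3.6⁷ = 612220032/78125 falls short of 14675.5 but 3.6⁸ ≈28211.1 reaches it, so n = 8.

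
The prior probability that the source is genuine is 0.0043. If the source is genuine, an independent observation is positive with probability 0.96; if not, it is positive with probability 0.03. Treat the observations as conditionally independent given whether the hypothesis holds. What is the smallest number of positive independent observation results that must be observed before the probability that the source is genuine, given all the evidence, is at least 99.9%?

4

Prior odds: 0.0043 ÷ 0.9957 = 43/9957.
Likelihood ratio of a positive = 0.96/0.03 = 32.
Target posterior odds = 0.999/0.001 = 999.
Require 32ⁿ ≥ 999 ÷ (43/9957) = 9947043/43.
32³ = 32768 falls short of 9947043/43 but 32⁴ = 1048576 reaches it, so n = 4.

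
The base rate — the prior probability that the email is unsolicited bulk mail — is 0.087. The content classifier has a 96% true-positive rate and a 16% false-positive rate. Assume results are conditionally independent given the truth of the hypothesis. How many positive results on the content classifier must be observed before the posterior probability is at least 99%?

4

Prior odds = 0.087/0.913 = 87/913.
Likelihood ratio of a positive result = 0.96/0.16 = 6.
Target posterior odds = 0.99/0.01 = 99.
Require 6ⁿ ≥ 99 ÷ (87/913) = 30129/29.
6³ = 216 falls short of 30129/29 but 6⁴ = 1296 reaches it, so n = 4.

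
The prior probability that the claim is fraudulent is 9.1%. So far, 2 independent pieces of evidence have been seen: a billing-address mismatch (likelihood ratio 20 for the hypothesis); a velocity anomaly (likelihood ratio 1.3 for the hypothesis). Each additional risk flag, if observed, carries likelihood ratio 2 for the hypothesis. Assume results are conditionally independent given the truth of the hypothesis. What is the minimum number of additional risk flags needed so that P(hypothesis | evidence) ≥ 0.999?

Prior odds = 0.091/0.909 = 91/909.
Combined Bayes factor of the evidence already in hand = 20 × 1.3 = 26.
Odds after that evidence = (91/909) × 26 = 2366/909.
Target odds = 0.999/0.001 = 999.
Need 2ⁿ ≥ 999 ÷ (2366/909) = 908091/2366.
2⁸ = 256 falls short of 908091/2366 but 2⁹ = 512 reaches it, so n = 9.

9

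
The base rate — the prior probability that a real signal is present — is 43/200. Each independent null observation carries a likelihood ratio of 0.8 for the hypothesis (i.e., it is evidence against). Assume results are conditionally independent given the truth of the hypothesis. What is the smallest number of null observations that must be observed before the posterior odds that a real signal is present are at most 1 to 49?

12

Prior odds: 0.215 ÷ 0.785 = 43/157.
Likelihood ratio per null observation = 0.8.
Target odds = 1/49.
Need (43/157) × 0.8ⁿ ≤ 1/49, i.e. 0.8ⁿ ≤ 157/2107.
0.8¹¹ = 4194304/48828125 is still above 157/2107 but 0.8¹² = 16777216/244140625 is at or below it, so n = 12.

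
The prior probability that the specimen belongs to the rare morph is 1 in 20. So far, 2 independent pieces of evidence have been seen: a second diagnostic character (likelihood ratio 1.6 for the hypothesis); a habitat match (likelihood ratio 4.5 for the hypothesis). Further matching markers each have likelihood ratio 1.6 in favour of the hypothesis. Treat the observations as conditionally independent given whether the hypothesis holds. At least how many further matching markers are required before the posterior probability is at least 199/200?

Prior odds = 0.05/0.95 = 1/19.
Combined Bayes factor of the evidence already in hand = 1.6 × 4.5 = 7.2.
Odds after that evidence = (1/19) × 7.2 = 36/95.
Target odds = 0.995/0.005 = 199.
Need 1.6ⁿ ≥ 199 ÷ (36/95) = 18905/36.
1.6¹³ ≈450.36 falls short of 18905/36 but 1.6¹⁴ ≈720.576 reaches it, so n = 14.

14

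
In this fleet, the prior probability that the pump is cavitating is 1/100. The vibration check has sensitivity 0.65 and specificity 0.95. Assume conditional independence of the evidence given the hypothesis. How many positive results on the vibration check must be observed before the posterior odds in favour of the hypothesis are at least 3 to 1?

Prior odds = 0.01/0.99 = 1/99.
False-positive rate = 1 − 0.95 = 0.05; likelihood ratio of a positive = 0.65/0.05 = 13.
Target odds = 3.
Require 13ⁿ ≥ 3 ÷ (1/99) = 297.
13² = 169 falls short of 297 but 13³ = 2197 reaches it, so n = 3.

3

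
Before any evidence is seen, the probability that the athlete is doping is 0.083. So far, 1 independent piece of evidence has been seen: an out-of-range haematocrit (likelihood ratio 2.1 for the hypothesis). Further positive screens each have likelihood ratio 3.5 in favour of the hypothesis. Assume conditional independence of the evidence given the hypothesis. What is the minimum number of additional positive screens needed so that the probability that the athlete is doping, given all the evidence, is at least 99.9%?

7

Prior odds = 0.083/0.917 = 83/917.
Bayes factor of the evidence already in hand = 2.1.
Odds after that evidence = (83/917) × 2.1 = 249/1310.
Target odds = 0.999/0.001 = 999.
Need 3.5ⁿ ≥ 999 ÷ (249/1310) = 436230/83.
3.5⁶ = 1838.265625 falls short of 436230/83 but 3.5⁷ = 823543/128 reaches it, so n = 7.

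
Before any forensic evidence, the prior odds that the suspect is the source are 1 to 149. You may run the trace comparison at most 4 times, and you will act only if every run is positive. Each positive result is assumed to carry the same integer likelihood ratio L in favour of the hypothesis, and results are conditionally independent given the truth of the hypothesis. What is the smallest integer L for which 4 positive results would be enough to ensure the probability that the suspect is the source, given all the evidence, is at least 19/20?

Prior odds = 1/149.
Target odds = 0.95/0.05 = 19.
Need L⁴ ≥ 19 ÷ (1/149) = 2831.
7⁴ = 2401 < 2831 ≤ 4096 = 8⁴, so L = 8.

8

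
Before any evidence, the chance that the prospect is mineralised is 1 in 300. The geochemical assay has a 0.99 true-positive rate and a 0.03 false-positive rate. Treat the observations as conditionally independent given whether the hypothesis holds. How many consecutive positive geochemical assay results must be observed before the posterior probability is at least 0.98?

Prior odds = (1/300)/(299/300) = 1/299.
Likelihood ratio of a positive result = 0.99/0.03 = 33.
Target posterior odds = 0.98/0.02 = 49.
Require 33ⁿ ≥ 49 ÷ (1/299) = 14651.
33² = 1089 falls short of 14651 but 33³ = 35937 reaches it, so n = 3.

3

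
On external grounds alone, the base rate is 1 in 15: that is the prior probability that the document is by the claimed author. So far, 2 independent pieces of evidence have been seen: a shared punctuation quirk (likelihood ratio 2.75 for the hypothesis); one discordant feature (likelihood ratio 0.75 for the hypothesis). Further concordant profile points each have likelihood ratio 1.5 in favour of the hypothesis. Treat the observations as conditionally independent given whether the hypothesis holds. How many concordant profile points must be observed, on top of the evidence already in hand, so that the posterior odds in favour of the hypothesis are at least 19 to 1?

12

Prior odds = (1/15)/(14/15) = 1/14.
Combined Bayes factor of the evidence already in hand = 2.75 × 0.75 = 2.0625.
Odds after that evidence = (1/14) × 2.0625 = 33/224.
Target odds = 19.
Need 1.5ⁿ ≥ 19 ÷ (33/224) = 4256/33.
1.5¹¹ = 177147/2048 falls short of 4256/33 but 1.5¹² = 531441/4096 reaches it, so n = 12.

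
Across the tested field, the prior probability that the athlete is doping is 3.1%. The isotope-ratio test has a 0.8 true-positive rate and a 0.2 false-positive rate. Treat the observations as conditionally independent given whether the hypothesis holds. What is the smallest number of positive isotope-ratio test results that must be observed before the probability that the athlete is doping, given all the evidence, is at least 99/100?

6

Prior odds: 0.031 ÷ 0.969 = 31/969.
Likelihood ratio of a positive result = 0.8/0.2 = 4.
Target odds: 0.99 ÷ 0.01 = 99.
Need (31/969) × 4ⁿ ≥ 99, i.e. 4ⁿ ≥ 95931/31.
4⁵ = 1024 falls short of 95931/31 but 4⁶ = 4096 reaches it, so n = 6.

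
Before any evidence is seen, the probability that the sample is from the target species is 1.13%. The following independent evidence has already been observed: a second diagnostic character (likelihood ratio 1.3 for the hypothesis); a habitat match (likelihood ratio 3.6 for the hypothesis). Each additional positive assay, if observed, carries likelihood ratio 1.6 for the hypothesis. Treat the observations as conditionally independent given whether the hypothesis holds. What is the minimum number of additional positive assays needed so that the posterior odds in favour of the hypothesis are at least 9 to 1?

11

Prior odds = 0.0113/0.9887 = 113/9887.
Combined Bayes factor of the evidence already in hand = 1.3 × 3.6 = 4.68.
Odds after that evidence = (113/9887) × 4.68 = 13221/247175.
Target odds = 9.
Need 1.6ⁿ ≥ 9 ÷ (13221/247175) = 247175/1469.
1.6¹⁰ ≈109.951 falls short of 247175/1469 but 1.6¹¹ ≈175.922 reaches it, so n = 11.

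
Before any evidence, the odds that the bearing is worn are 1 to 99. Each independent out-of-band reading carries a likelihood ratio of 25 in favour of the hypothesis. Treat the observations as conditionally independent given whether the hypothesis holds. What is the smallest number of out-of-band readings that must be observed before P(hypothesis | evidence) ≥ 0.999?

4

Prior odds = 1/99.
Likelihood ratio per out-of-band reading = 25.
Target posterior odds = 0.999/0.001 = 999.
Need (1/99) × 25ⁿ ≥ 999, i.e. 25ⁿ ≥ 98901.
25³ = 15625 falls short of 98901 but 25⁴ = 390625 reaches it, so n = 4.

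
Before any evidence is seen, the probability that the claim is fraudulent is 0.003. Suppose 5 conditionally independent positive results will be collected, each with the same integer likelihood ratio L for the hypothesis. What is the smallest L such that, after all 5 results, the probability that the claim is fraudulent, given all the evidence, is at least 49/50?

Prior odds = 0.003/0.997 = 3/997.
Target odds = 0.98/0.02 = 49.
Need L⁵ ≥ 49 ÷ (3/997) = 48853/3.
6⁵ = 7776 < 48853/3 ≤ 16807 = 7⁵, so L = 7.

7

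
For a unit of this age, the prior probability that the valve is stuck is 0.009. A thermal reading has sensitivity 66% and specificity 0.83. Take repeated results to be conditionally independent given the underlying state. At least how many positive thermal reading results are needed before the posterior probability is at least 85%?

Prior odds: 0.009 ÷ 0.991 = 9/991.
False-positive rate = 1 − 0.83 = 0.17; likelihood ratio of a positive = 0.66/0.17 = 66/17.
Target posterior odds = 0.85/0.15 = 17/3.
Need (9/991) × (66/17)ⁿ ≥ 17/3, i.e. (66/17)ⁿ ≥ 16847/27.
(66/17)⁴ = 18974736/83521 falls short of 16847/27 but (66/17)⁵ ≈882.013 reaches it, so n = 5.

5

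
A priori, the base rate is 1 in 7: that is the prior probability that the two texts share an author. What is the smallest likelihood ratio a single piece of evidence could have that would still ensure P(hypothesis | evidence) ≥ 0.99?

Prior odds = (1/7)/(6/7) = 1/6.
Target odds = 0.99/0.01 = 99.
Required Bayes factor = 99 ÷ (1/6) = 594.

594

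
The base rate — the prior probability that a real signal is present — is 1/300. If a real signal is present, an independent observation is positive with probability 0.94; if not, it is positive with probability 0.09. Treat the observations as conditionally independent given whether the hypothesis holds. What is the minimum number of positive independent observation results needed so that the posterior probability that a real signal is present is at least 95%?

4

Prior odds = (1/300)/(299/300) = 1/299.
Likelihood ratio of a positive = 0.94/0.09 = 94/9.
Target odds: 0.95 ÷ 0.05 = 19.
Need (1/299) × (94/9)ⁿ ≥ 19, i.e. (94/9)ⁿ ≥ 5681.
(94/9)³ = 830584/729 falls short of 5681 but (94/9)⁴ = 78074896/6561 reaches it, so n = 4.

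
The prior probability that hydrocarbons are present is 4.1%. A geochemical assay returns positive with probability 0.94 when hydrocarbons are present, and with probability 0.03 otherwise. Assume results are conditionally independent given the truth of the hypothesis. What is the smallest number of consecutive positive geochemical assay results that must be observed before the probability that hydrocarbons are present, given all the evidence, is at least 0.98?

3

Prior odds = 0.041/0.959 = 41/959.
Likelihood ratio of a positive result = 0.94/0.03 = 94/3.
Target odds: 0.98 ÷ 0.02 = 49.
Require (94/3)ⁿ ≥ 49 ÷ (41/959) = 46991/41.
(94/3)² = 8836/9 falls short of 46991/41 but (94/3)³ = 830584/27 reaches it, so n = 3.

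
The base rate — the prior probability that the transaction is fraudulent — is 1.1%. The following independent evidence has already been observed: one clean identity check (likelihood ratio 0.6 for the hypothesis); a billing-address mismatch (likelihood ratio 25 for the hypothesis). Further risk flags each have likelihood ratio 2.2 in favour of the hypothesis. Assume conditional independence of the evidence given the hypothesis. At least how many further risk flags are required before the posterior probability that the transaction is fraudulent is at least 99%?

9

Prior odds = 0.011/0.989 = 11/989.
Combined Bayes factor of the evidence already in hand = 0.6 × 25 = 15.
Odds after that evidence = (11/989) × 15 = 165/989.
Target odds = 0.99/0.01 = 99.
Need 2.2ⁿ ≥ 99 ÷ (165/989) = 593.4.
2.2⁸ = 214358881/390625 falls short of 593.4 but 2.2⁹ ≈1207.27 reaches it, so n = 9.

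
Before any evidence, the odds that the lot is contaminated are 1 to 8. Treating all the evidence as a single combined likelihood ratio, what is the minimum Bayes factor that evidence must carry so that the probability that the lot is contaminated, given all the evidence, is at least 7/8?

56

Prior odds = 0.125.
Target odds = 0.875/0.125 = 7.
Required Bayes factor = 7 ÷ 0.125 = 56.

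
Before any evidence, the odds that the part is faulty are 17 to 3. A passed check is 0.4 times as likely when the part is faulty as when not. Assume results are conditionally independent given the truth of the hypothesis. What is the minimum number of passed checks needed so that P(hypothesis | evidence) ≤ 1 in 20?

6

Prior odds = 17/3.
Likelihood ratio per passed check = 0.4.
Target posterior odds = 0.05/0.95 = 1/19.
Require 0.4ⁿ ≤ 1/19 ÷ (17/3) = 3/323.
0.4⁵ = 0.01024 is still above 3/323 but 0.4⁶ = 64/15625 is at or below it, so n = 6.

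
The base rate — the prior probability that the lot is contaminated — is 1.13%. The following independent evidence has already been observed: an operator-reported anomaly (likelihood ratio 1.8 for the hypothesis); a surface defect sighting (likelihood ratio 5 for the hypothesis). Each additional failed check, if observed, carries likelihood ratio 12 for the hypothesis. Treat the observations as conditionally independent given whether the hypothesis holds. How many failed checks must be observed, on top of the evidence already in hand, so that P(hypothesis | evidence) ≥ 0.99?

3

Prior odds = 0.0113/0.9887 = 113/9887.
Combined Bayes factor of the evidence already in hand = 1.8 × 5 = 9.
Odds after that evidence = (113/9887) × 9 = 1017/9887.
Target odds = 0.99/0.01 = 99.
Need 12ⁿ ≥ 99 ÷ (1017/9887) = 108757/113.
12² = 144 falls short of 108757/113 but 12³ = 1728 reaches it, so n = 3.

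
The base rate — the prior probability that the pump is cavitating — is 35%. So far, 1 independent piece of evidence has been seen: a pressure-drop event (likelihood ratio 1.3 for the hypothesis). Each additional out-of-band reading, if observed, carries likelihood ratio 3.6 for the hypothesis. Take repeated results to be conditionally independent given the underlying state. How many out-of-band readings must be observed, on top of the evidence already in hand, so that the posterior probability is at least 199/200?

Prior odds = 0.35/0.65 = 7/13.
Bayes factor of the evidence already in hand = 1.3.
Odds after that evidence = (7/13) × 1.3 = 0.7.
Target odds = 0.995/0.005 = 199.
Need 3.6ⁿ ≥ 199 ÷ 0.7 = 1990/7.
3.6⁴ = 167.9616 falls short of 1990/7 but 3.6⁵ = 604.66176 reaches it, so n = 5.

5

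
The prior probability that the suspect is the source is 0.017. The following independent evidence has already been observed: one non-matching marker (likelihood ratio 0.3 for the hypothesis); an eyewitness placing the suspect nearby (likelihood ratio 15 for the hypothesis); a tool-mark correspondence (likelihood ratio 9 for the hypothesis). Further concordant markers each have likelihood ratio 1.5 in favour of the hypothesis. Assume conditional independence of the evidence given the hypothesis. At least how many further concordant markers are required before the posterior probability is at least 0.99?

Prior odds = 0.017/0.983 = 17/983.
Combined Bayes factor of the evidence already in hand = 0.3 × 15 × 9 = 40.5.
Odds after that evidence = (17/983) × 40.5 = 1377/1966.
Target odds = 0.99/0.01 = 99.
Need 1.5ⁿ ≥ 99 ÷ (1377/1966) = 21626/153.
1.5¹² = 531441/4096 falls short of 21626/153 but 1.5¹³ = 1594323/8192 reaches it, so n = 13.

13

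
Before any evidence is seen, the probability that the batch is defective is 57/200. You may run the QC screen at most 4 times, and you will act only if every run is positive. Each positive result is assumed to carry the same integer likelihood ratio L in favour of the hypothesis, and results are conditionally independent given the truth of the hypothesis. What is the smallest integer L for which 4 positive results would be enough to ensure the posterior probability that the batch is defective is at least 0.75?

2

Prior odds = 0.285/0.715 = 57/143.
Target odds = 0.75/0.25 = 3.
Need L⁴ ≥ 3 ÷ (57/143) = 143/19.
1⁴ = 1 < 143/19 ≤ 16 = 2⁴, so L = 2.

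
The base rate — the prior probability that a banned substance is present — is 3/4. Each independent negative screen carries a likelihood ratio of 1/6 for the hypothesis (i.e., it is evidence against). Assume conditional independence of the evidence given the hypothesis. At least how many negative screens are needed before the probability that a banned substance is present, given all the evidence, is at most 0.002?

Prior odds = 0.75/0.25 = 3.
Likelihood ratio per negative screen = 1/6.
Target posterior odds = 0.002/0.998 = 1/499.
Need 3 × (1/6)ⁿ ≤ 1/499, i.e. (1/6)ⁿ ≤ 1/1497.
(1/6)⁴ = 1/1296 is still above 1/1497 but (1/6)⁵ = 1/7776 is at or below it, so n = 5.

5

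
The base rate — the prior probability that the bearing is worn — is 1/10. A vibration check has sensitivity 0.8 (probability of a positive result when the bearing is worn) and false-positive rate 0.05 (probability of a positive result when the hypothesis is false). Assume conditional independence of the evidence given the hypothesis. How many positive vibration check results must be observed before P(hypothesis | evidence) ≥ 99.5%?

3

Prior odds = 0.1/0.9 = 1/9.
Likelihood ratio of a positive result = 0.8/0.05 = 16.
Target posterior odds = 0.995/0.005 = 199.
Require 16ⁿ ≥ 199 ÷ (1/9) = 1791.
16² = 256 falls short of 1791 but 16³ = 4096 reaches it, so n = 3.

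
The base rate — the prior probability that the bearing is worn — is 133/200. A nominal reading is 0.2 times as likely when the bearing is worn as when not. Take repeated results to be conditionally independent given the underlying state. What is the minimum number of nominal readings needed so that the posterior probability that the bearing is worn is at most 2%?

Prior odds: 0.665 ÷ 0.335 = 133/67.
Likelihood ratio per nominal reading = 0.2.
Target odds: 0.02 ÷ 0.98 = 1/49.
Require 0.2ⁿ ≤ 1/49 ÷ (133/67) = 67/6517.
0.2² = 0.04 is still above 67/6517 but 0.2³ = 0.008 is at or below it, so n = 3.

3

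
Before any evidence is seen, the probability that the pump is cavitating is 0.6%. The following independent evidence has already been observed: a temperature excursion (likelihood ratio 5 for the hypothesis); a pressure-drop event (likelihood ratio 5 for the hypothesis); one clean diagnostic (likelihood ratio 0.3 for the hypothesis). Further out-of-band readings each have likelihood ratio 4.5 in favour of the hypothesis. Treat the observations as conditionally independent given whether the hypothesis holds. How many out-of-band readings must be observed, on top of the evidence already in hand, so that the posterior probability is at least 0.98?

5

Prior odds = 0.006/0.994 = 3/497.
Combined Bayes factor of the evidence already in hand = 5 × 5 × 0.3 = 7.5.
Odds after that evidence = (3/497) × 7.5 = 45/994.
Target odds = 0.98/0.02 = 49.
Need 4.5ⁿ ≥ 49 ÷ (45/994) = 48706/45.
4.5⁴ = 410.0625 falls short of 48706/45 but 4.5⁵ = 1845.28125 reaches it, so n = 5.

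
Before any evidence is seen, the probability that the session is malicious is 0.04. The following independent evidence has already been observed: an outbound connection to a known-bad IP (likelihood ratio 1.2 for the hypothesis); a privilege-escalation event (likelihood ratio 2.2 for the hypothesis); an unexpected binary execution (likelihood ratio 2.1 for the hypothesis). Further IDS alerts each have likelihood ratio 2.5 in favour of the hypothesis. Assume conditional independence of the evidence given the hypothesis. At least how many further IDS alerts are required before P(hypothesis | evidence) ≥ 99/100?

7

Prior odds = 0.04/0.96 = 1/24.
Combined Bayes factor of the evidence already in hand = 1.2 × 2.2 × 2.1 = 5.544.
Odds after that evidence = (1/24) × 5.544 = 0.231.
Target odds = 0.99/0.01 = 99.
Need 2.5ⁿ ≥ 99 ÷ 0.231 = 3000/7.
2.5⁶ = 244.140625 falls short of 3000/7 but 2.5⁷ = 610.3515625 reaches it, so n = 7.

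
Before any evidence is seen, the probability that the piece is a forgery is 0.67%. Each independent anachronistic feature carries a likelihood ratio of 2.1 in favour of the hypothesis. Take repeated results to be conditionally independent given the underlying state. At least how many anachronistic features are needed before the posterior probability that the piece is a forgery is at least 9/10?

10

Prior odds: 0.0067 ÷ 0.9933 = 67/9933.
Likelihood ratio per anachronistic feature = 2.1.
Target odds: 0.9 ÷ 0.1 = 9.
Require 2.1ⁿ ≥ 9 ÷ (67/9933) = 89397/67.
2.1⁹ ≈794.28 falls short of 89397/67 but 2.1¹⁰ ≈1667.99 reaches it, so n = 10.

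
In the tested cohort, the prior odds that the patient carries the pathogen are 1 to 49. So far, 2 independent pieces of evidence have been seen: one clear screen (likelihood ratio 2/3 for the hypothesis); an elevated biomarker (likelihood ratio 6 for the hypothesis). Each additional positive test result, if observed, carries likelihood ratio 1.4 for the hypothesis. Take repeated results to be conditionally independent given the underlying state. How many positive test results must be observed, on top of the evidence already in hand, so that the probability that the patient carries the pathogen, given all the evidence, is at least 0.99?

22

Prior odds = 1/49.
Combined Bayes factor of the evidence already in hand = (2/3) × 6 = 4.
Odds after that evidence = (1/49) × 4 = 4/49.
Target odds = 0.99/0.01 = 99.
Need 1.4ⁿ ≥ 99 ÷ (4/49) = 1212.75.
1.4²¹ ≈1171.36 falls short of 1212.75 but 1.4²² ≈1639.9 reaches it, so n = 22.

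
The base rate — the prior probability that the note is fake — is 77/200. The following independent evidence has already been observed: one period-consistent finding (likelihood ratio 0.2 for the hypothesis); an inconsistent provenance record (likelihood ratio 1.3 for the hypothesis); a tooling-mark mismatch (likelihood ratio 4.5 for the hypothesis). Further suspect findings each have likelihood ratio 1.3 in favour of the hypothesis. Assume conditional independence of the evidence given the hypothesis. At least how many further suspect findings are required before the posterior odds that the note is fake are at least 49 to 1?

17

Prior odds = 0.385/0.615 = 77/123.
Combined Bayes factor of the evidence already in hand = 0.2 × 1.3 × 4.5 = 1.17.
Odds after that evidence = (77/123) × 1.17 = 3003/4100.
Target odds = 49.
Need 1.3ⁿ ≥ 49 ÷ (3003/4100) = 28700/429.
1.3¹⁶ ≈66.5417 falls short of 28700/429 but 1.3¹⁷ ≈86.5042 reaches it, so n = 17.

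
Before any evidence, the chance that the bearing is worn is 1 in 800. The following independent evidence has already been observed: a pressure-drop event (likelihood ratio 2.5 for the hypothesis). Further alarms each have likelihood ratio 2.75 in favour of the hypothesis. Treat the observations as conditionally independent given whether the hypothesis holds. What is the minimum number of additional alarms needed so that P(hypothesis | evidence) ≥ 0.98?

Prior odds = 0.00125/0.99875 = 1/799.
Bayes factor of the evidence already in hand = 2.5.
Odds after that evidence = (1/799) × 2.5 = 5/1598.
Target odds = 0.98/0.02 = 49.
Need 2.75ⁿ ≥ 49 ÷ (5/1598) = 15660.4.
2.75⁹ ≈8994.86 falls short of 15660.4 but 2.75¹⁰ ≈24735.9 reaches it, so n = 10.

10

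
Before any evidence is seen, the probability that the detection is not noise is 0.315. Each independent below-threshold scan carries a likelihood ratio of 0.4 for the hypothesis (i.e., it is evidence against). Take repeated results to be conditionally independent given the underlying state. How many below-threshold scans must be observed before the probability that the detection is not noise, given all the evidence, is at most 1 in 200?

5

Prior odds = 0.315/0.685 = 63/137.
Likelihood ratio per below-threshold scan = 0.4.
Target odds: 0.005 ÷ 0.995 = 1/199.
Require 0.4ⁿ ≤ 1/199 ÷ (63/137) = 137/12537.
0.4⁴ = 0.0256 is still above 137/12537 but 0.4⁵ = 0.01024 is at or below it, so n = 5.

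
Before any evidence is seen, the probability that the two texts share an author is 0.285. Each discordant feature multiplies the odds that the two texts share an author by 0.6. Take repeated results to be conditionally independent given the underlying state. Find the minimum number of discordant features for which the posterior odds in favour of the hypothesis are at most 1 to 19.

4

Prior odds = 0.285/0.715 = 57/143.
Likelihood ratio per discordant feature = 0.6.
Target odds = 1/19.
Require 0.6ⁿ ≤ 1/19 ÷ (57/143) = 143/1083.
0.6³ = 0.216 is still above 143/1083 but 0.6⁴ = 0.1296 is at or below it, so n = 4.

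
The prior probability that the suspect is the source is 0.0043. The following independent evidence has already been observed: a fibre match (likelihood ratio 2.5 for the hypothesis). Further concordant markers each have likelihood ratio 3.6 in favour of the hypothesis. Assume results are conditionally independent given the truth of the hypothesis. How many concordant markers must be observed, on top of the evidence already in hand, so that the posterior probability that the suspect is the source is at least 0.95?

Prior odds = 0.0043/0.9957 = 43/9957.
Bayes factor of the evidence already in hand = 2.5.
Odds after that evidence = (43/9957) × 2.5 = 215/19914.
Target odds = 0.95/0.05 = 19.
Need 3.6ⁿ ≥ 19 ÷ (215/19914) = 378366/215.
3.6⁵ = 604.66176 falls short of 378366/215 but 3.6⁶ = 34012224/15625 reaches it, so n = 6.

6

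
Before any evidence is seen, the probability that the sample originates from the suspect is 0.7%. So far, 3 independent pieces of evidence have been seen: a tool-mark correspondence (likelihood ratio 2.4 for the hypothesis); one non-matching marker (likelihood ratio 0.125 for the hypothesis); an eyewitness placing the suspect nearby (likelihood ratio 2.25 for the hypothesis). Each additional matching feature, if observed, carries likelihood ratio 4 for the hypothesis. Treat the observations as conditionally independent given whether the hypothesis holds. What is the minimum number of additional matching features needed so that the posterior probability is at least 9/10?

6

Prior odds = 0.007/0.993 = 7/993.
Combined Bayes factor of the evidence already in hand = 2.4 × 0.125 × 2.25 = 0.675.
Odds after that evidence = (7/993) × 0.675 = 63/13240.
Target odds = 0.9/0.1 = 9.
Need 4ⁿ ≥ 9 ÷ (63/13240) = 13240/7.
4⁵ = 1024 falls short of 13240/7 but 4⁶ = 4096 reaches it, so n = 6.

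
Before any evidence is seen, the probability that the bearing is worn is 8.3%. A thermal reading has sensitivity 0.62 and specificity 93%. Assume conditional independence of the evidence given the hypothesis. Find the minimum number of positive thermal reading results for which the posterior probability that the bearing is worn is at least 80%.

Prior odds = 0.083/0.917 = 83/917.
False-positive rate = 1 − 0.93 = 0.07; likelihood ratio of a positive = 0.62/0.07 = 62/7.
Target odds: 0.8 ÷ 0.2 = 4.
Need (83/917) × (62/7)ⁿ ≥ 4, i.e. (62/7)ⁿ ≥ 3668/83.
(62/7)¹ = 62/7 falls short of 3668/83 but (62/7)² = 3844/49 reaches it, so n = 2.

2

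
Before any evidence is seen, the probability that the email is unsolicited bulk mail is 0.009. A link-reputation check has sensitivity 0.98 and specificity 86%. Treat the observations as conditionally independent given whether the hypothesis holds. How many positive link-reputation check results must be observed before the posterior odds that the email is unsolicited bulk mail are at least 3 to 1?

3

Prior odds: 0.009 ÷ 0.991 = 9/991.
False-positive rate = 1 − 0.86 = 0.14; likelihood ratio of a positive = 0.98/0.14 = 7.
Target odds = 3.
Require 7ⁿ ≥ 3 ÷ (9/991) = 991/3.
7² = 49 falls short of 991/3 but 7³ = 343 reaches it, so n = 3.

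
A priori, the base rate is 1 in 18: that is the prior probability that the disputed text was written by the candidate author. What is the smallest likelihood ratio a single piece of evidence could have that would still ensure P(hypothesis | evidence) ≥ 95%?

323

Prior odds = (1/18)/(17/18) = 1/17.
Target odds = 0.95/0.05 = 19.
Required Bayes factor = 19 ÷ (1/17) = 323.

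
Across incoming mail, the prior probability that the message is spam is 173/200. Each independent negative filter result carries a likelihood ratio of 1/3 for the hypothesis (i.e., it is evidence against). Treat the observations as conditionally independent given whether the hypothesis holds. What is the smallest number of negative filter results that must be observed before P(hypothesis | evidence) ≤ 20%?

Prior odds = 0.865/0.135 = 173/27.
Likelihood ratio per negative filter result = 1/3.
Target odds: 0.2 ÷ 0.8 = 0.25.
Require (1/3)ⁿ ≤ 0.25 ÷ (173/27) = 27/692.
(1/3)² = 1/9 is still above 27/692 but (1/3)³ = 1/27 is at or below it, so n = 3.

3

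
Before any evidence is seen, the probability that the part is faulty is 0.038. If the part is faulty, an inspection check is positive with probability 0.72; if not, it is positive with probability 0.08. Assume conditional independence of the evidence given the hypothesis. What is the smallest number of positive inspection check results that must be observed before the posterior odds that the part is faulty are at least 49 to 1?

4

Prior odds: 0.038 ÷ 0.962 = 19/481.
Likelihood ratio of a positive = 0.72/0.08 = 9.
Target odds = 49.
Need (19/481) × 9ⁿ ≥ 49, i.e. 9ⁿ ≥ 23569/19.
9³ = 729 falls short of 23569/19 but 9⁴ = 6561 reaches it, so n = 4.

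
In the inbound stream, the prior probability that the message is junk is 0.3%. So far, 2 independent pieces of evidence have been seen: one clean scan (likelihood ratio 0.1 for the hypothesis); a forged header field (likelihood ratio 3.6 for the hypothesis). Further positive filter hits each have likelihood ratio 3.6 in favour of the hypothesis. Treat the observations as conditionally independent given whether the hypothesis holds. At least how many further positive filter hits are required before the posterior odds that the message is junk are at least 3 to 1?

Prior odds = 0.003/0.997 = 3/997.
Combined Bayes factor of the evidence already in hand = 0.1 × 3.6 = 0.36.
Odds after that evidence = (3/997) × 0.36 = 27/24925.
Target odds = 3.
Need 3.6ⁿ ≥ 3 ÷ (27/24925) = 24925/9.
3.6⁶ = 34012224/15625 falls short of 24925/9 but 3.6⁷ = 612220032/78125 reaches it, so n = 7.

7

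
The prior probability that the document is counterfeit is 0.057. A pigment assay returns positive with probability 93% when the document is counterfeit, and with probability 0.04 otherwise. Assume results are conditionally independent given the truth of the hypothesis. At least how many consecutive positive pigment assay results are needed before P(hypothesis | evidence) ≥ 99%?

3

Prior odds = 0.057/0.943 = 57/943.
Likelihood ratio of a positive result = 0.93/0.04 = 23.25.
Target odds: 0.99 ÷ 0.01 = 99.
Need (57/943) × 23.25ⁿ ≥ 99, i.e. 23.25ⁿ ≥ 31119/19.
23.25² = 540.5625 falls short of 31119/19 but 23.25³ = 804357/64 reaches it, so n = 3.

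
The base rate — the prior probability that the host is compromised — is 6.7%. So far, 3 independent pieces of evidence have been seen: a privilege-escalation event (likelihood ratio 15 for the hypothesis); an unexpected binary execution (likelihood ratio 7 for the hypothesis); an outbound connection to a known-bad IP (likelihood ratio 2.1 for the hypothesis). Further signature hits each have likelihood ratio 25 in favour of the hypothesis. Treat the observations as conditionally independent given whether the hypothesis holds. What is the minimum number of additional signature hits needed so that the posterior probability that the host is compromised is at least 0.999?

Prior odds = 0.067/0.933 = 67/933.
Combined Bayes factor of the evidence already in hand = 15 × 7 × 2.1 = 220.5.
Odds after that evidence = (67/933) × 220.5 = 9849/622.
Target odds = 0.999/0.001 = 999.
Need 25ⁿ ≥ 999 ÷ (9849/622) = 207126/3283.
25¹ = 25 falls short of 207126/3283 but 25² = 625 reaches it, so n = 2.

2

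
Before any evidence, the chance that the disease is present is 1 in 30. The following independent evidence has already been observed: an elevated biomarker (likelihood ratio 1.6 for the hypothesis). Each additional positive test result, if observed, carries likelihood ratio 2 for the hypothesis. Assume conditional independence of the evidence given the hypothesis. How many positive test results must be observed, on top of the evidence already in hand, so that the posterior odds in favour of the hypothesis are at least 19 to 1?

9

Prior odds = (1/30)/(29/30) = 1/29.
Bayes factor of the evidence already in hand = 1.6.
Odds after that evidence = (1/29) × 1.6 = 8/145.
Target odds = 19.
Need 2ⁿ ≥ 19 ÷ (8/145) = 344.375.
2⁸ = 256 falls short of 344.375 but 2⁹ = 512 reaches it, so n = 9.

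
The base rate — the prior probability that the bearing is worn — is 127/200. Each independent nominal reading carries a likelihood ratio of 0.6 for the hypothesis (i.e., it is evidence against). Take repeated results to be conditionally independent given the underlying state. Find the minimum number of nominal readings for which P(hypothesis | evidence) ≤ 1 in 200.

12

Prior odds: 0.635 ÷ 0.365 = 127/73.
Likelihood ratio per nominal reading = 0.6.
Target odds: 0.005 ÷ 0.995 = 1/199.
Require 0.6ⁿ ≤ 1/199 ÷ (127/73) = 73/25273.
0.6¹¹ = 177147/48828125 is still above 73/25273 but 0.6¹² = 531441/244140625 is at or below it, so n = 12.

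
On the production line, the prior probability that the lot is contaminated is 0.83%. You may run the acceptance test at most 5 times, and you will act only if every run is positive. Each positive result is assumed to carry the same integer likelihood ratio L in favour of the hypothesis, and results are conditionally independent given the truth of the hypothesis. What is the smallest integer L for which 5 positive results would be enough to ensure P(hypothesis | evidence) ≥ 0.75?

Prior odds = 0.0083/0.9917 = 83/9917.
Target odds = 0.75/0.25 = 3.
Need L⁵ ≥ 3 ÷ (83/9917) = 29751/83.
3⁵ = 243 < 29751/83 ≤ 1024 = 4⁵, so L = 4.

4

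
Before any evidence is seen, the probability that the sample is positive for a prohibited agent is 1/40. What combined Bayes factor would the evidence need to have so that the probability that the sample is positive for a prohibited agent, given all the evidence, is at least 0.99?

3861

Prior odds = 0.025/0.975 = 1/39.
Target odds = 0.99/0.01 = 99.
Required Bayes factor = 99 ÷ (1/39) = 3861.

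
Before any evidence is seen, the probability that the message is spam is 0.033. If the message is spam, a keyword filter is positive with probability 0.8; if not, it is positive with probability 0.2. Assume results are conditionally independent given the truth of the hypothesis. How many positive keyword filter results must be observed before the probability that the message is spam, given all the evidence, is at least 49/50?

Prior odds = 0.033/0.967 = 33/967.
Likelihood ratio of a positive = 0.8/0.2 = 4.
Target odds: 0.98 ÷ 0.02 = 49.
Need (33/967) × 4ⁿ ≥ 49, i.e. 4ⁿ ≥ 47383/33.
4⁵ = 1024 falls short of 47383/33 but 4⁶ = 4096 reaches it, so n = 6.

6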